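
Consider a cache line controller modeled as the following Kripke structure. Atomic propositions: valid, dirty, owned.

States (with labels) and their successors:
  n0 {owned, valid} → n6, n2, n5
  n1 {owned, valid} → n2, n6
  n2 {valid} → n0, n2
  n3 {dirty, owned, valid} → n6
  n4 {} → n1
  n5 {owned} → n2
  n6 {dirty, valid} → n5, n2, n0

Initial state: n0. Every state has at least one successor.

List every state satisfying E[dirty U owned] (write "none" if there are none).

{n0, n1, n3, n5, n6}

States satisfying dirty: {n3, n6}.
States satisfying owned: {n0, n1, n3, n5}.
States satisfying E[dirty U owned]: {n0, n1, n3, n5, n6}.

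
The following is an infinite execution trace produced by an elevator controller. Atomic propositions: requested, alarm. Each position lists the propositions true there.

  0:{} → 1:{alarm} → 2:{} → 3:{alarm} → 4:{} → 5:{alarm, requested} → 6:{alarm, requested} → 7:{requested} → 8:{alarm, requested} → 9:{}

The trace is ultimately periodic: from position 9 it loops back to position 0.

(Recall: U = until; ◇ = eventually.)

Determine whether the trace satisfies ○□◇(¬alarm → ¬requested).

The position after 0 is 1; □◇(¬alarm → ¬requested) is true there.

Holds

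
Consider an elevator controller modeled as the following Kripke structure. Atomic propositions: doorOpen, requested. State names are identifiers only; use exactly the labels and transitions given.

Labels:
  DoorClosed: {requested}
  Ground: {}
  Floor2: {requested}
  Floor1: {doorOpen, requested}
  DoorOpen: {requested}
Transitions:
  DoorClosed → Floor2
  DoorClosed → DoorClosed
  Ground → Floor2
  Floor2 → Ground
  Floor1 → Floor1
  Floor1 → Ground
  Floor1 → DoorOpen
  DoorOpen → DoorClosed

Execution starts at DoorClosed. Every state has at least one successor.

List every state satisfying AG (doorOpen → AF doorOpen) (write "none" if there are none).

{DoorClosed, Ground, Floor2, Floor1, DoorOpen}

States satisfying doorOpen → AF doorOpen: {DoorClosed, Ground, Floor2, Floor1, DoorOpen}.
States satisfying AG (doorOpen → AF doorOpen): {DoorClosed, Ground, Floor2, Floor1, DoorOpen}.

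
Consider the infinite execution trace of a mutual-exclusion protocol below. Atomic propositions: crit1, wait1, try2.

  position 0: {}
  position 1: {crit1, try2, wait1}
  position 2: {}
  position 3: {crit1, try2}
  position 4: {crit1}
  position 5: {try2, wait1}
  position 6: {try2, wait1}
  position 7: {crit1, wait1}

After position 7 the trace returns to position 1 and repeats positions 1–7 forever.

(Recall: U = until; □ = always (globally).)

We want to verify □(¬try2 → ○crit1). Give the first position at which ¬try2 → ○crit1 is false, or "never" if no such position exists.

4

Check ¬try2 → ○crit1 at each position in order: 0 ✓, 1 ✓, 2 ✓, 3 ✓.
At position 4 the labels are {crit1} and the next position 5 has {try2, wait1}, so ¬try2 → ○crit1 is false there. This is the first violation.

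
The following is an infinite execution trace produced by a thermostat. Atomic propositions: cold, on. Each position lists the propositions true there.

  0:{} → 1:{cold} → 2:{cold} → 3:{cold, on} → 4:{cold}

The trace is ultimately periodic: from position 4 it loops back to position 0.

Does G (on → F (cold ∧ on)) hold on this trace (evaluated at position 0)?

Holds

on → F (cold ∧ on) holds at every position 0..4, and those are all positions ever visited, so G (on → F (cold ∧ on)) holds.
Positions where on holds: 3.
Check F (cold ∧ on) at each: 3→ok.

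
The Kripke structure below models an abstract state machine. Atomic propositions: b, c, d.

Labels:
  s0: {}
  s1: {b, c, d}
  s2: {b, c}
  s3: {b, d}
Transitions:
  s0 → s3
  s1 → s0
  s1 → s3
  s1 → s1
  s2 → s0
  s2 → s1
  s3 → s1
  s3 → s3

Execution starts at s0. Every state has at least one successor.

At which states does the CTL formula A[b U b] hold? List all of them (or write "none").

States satisfying b: {s1, s2, s3}.
States satisfying A[b U b]: {s1, s2, s3}.

{s1, s2, s3}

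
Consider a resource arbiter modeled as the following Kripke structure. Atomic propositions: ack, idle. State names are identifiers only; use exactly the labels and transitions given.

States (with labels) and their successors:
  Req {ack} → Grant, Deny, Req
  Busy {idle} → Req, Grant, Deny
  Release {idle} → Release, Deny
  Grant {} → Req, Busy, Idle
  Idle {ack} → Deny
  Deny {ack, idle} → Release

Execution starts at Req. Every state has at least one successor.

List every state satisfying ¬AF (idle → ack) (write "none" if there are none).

{Release}

States satisfying idle → ack: {Req, Grant, Idle, Deny}.
States satisfying AF (idle → ack): {Req, Busy, Grant, Idle, Deny}.
States satisfying ¬AF (idle → ack): {Release}.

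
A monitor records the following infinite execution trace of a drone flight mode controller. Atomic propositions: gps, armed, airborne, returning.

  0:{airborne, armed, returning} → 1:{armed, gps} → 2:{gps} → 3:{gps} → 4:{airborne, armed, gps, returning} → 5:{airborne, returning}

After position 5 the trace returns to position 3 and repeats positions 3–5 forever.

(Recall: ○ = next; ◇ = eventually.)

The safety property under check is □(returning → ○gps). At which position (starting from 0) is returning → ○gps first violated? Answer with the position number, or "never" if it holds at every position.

4

Check returning → ○gps at each position in order: 0 ✓, 1 ✓, 2 ✓, 3 ✓.
At position 4 the labels are {airborne, armed, gps, returning} and the next position 5 has {airborne, returning}, so returning → ○gps is false there. This is the first violation.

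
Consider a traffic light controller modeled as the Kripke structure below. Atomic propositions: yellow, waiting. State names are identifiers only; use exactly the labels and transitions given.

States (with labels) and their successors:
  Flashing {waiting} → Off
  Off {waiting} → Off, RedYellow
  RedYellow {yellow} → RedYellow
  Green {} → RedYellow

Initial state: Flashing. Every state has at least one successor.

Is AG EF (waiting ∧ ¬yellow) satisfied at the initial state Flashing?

Does not hold

States satisfying EF (waiting ∧ ¬yellow): {Flashing, Off}.
States satisfying AG EF (waiting ∧ ¬yellow): ∅.
RedYellow is reachable from Flashing and violates EF (waiting ∧ ¬yellow), so AG fails at Flashing.
Flashing ∉ Sat(AG EF (waiting ∧ ¬yellow)).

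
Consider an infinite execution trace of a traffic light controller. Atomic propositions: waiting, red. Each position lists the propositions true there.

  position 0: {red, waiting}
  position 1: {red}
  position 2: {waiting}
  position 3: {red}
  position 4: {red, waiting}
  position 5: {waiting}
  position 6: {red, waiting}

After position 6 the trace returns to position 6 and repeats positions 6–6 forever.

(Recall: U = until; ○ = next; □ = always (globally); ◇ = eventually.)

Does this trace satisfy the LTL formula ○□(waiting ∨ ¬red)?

Violated

The position after 0 is 1; □(waiting ∨ ¬red) is false there.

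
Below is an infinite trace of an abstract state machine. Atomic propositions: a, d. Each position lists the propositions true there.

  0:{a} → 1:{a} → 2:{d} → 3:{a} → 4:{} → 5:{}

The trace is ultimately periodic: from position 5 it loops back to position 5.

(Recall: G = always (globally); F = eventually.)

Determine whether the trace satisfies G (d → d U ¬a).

d → d U ¬a holds at every position 0..5, and those are all positions ever visited, so G (d → d U ¬a) holds.
Positions where d holds: 2.
Check d U ¬a at each: 2→ok.

Holds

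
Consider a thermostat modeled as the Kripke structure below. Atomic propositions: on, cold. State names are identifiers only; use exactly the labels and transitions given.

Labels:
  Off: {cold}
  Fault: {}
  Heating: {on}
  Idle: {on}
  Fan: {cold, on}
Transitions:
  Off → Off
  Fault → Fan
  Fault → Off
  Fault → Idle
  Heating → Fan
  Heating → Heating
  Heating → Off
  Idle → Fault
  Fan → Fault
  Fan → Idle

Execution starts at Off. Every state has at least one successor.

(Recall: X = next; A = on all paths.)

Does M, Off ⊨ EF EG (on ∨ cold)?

Holds

States satisfying EG (on ∨ cold): {Off, Heating}.
States satisfying EF EG (on ∨ cold): {Off, Fault, Heating, Idle, Fan}.
Some path from Off reaches a state where EG (on ∨ cold) holds.
Off ∈ Sat(EF EG (on ∨ cold)).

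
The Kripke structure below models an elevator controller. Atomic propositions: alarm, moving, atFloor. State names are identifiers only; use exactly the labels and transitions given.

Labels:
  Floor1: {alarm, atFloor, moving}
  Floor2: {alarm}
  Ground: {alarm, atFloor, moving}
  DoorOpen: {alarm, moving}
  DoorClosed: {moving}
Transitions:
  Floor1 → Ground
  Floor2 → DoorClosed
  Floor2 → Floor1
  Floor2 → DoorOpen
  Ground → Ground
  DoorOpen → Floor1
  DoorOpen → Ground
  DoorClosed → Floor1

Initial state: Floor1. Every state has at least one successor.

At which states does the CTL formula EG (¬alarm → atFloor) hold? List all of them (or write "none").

States satisfying ¬alarm → atFloor: {Floor1, Floor2, Ground, DoorOpen}.
States satisfying EG (¬alarm → atFloor): {Floor1, Floor2, Ground, DoorOpen}.

{Floor1, Floor2, Ground, DoorOpen}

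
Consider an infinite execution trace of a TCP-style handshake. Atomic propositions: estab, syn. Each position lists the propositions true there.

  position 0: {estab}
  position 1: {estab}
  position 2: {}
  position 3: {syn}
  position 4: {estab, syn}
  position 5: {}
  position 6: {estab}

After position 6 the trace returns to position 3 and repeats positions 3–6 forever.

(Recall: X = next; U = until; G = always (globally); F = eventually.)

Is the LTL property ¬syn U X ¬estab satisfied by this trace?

Holds

Walking from position 0: X ¬estab first holds at position 1, and ¬syn holds at every earlier position along the way, so ¬syn U X ¬estab holds.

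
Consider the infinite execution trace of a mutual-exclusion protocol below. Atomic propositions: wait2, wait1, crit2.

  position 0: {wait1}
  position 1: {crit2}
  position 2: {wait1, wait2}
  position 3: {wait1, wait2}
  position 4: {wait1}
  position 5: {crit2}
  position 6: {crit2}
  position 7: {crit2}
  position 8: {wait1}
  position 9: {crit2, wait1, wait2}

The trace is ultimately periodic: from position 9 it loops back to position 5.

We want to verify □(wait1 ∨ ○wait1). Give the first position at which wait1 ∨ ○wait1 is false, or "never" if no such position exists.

Check wait1 ∨ ○wait1 at each position in order: 0 ✓, 1 ✓, 2 ✓, 3 ✓, 4 ✓.
At position 5 the labels are {crit2} and the next position 6 has {crit2}, so wait1 ∨ ○wait1 is false there. This is the first violation.

5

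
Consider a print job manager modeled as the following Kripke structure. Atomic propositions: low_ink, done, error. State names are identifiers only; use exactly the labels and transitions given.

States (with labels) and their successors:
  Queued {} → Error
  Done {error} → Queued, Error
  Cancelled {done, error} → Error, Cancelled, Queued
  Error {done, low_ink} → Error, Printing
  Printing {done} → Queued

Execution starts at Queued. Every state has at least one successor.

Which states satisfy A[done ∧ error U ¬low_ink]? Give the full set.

States satisfying done ∧ error: {Cancelled}.
States satisfying ¬low_ink: {Queued, Done, Cancelled, Printing}.
States satisfying A[done ∧ error U ¬low_ink]: {Queued, Done, Cancelled, Printing}.

{Queued, Done, Cancelled, Printing}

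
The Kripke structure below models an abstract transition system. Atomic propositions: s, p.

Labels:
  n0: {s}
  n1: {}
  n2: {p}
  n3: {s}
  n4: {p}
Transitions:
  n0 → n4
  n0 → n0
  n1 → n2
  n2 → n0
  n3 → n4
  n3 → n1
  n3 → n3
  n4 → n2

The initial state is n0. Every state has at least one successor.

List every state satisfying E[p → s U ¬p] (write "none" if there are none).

{n0, n1, n3}

States satisfying p → s: {n0, n1, n3}.
States satisfying ¬p: {n0, n1, n3}.
States satisfying E[p → s U ¬p]: {n0, n1, n3}.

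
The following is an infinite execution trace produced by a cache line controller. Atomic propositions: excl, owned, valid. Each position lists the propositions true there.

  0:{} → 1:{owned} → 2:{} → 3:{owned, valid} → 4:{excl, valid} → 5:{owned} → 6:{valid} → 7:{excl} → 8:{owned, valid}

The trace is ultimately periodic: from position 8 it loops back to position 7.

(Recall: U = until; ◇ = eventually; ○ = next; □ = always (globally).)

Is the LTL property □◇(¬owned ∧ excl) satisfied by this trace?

Holds

◇(¬owned ∧ excl) holds at every position 0..8, and those are all positions ever visited, so □◇(¬owned ∧ excl) holds.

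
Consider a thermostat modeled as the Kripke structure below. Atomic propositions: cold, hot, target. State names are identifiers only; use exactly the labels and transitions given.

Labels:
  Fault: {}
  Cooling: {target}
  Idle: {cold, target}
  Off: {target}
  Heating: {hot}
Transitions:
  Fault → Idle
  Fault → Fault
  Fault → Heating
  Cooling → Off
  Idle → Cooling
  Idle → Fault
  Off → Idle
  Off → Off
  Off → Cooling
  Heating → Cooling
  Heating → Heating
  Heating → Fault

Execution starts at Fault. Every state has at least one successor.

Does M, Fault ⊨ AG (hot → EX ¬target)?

States satisfying hot → EX ¬target: {Fault, Cooling, Idle, Off, Heating}.
States satisfying AG (hot → EX ¬target): {Fault, Cooling, Idle, Off, Heating}.
Every state reachable from Fault satisfies hot → EX ¬target.
Fault ∈ Sat(AG (hot → EX ¬target)).

Satisfied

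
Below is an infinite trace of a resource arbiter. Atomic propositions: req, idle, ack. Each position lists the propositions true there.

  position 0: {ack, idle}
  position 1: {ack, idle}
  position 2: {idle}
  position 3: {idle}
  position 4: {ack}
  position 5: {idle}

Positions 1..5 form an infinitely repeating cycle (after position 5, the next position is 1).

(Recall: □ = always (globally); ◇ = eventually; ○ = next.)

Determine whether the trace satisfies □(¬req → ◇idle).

Yes

¬req → ◇idle holds at every position 0..5, and those are all positions ever visited, so □(¬req → ◇idle) holds.
Positions where ¬req holds: 0, 1, 2, 3, 4, 5.
Check ◇idle at each: 0→ok, 1→ok, 2→ok, 3→ok, 4→ok, 5→ok.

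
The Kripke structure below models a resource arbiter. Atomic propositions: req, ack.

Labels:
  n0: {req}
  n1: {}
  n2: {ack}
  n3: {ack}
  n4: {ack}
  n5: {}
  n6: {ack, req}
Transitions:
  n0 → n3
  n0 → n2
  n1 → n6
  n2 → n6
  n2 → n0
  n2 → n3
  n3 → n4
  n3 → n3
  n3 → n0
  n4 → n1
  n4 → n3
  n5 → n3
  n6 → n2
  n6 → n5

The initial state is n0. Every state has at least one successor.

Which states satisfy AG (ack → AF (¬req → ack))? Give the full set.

{n0, n1, n2, n3, n4, n5, n6}

States satisfying ack → AF (¬req → ack): {n0, n1, n2, n3, n4, n5, n6}.
States satisfying AG (ack → AF (¬req → ack)): {n0, n1, n2, n3, n4, n5, n6}.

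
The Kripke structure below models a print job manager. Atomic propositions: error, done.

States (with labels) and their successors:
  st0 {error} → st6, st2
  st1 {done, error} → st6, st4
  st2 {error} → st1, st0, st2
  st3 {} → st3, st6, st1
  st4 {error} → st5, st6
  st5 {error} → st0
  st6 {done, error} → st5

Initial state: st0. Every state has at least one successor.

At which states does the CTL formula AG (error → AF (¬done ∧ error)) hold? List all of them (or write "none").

{st0, st1, st2, st3, st4, st5, st6}

States satisfying error → AF (¬done ∧ error): {st0, st1, st2, st3, st4, st5, st6}.
States satisfying AG (error → AF (¬done ∧ error)): {st0, st1, st2, st3, st4, st5, st6}.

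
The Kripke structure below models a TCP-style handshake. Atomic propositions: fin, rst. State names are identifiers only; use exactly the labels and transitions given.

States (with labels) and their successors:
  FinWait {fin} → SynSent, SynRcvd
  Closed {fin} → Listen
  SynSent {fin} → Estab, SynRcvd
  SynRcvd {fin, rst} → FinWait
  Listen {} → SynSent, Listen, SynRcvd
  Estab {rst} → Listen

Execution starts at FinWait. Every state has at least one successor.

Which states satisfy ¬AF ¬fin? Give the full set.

States satisfying ¬fin: {Listen, Estab}.
States satisfying AF ¬fin: {Closed, Listen, Estab}.
States satisfying ¬AF ¬fin: {FinWait, SynSent, SynRcvd}.

{FinWait, SynSent, SynRcvd}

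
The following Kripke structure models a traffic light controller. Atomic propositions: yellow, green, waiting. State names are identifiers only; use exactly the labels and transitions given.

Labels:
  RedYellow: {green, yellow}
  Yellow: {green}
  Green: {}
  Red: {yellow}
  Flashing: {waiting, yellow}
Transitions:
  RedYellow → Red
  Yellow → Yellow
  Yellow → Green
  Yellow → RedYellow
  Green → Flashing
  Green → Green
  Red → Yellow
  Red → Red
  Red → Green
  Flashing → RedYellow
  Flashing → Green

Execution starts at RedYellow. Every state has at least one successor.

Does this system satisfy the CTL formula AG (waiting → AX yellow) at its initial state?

Violated

States satisfying waiting → AX yellow: {RedYellow, Yellow, Green, Red}.
States satisfying AG (waiting → AX yellow): ∅.
Flashing is reachable from RedYellow and violates waiting → AX yellow, so AG fails at RedYellow.
RedYellow ∉ Sat(AG (waiting → AX yellow)).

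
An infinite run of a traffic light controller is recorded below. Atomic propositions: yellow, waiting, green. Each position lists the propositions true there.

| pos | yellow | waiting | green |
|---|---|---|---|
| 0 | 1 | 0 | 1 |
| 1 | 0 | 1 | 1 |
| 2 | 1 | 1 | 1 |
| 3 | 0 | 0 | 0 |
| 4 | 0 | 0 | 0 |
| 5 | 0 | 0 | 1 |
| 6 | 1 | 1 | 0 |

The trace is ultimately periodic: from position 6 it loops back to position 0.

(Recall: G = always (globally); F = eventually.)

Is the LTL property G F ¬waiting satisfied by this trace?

F ¬waiting holds at every position 0..6, and those are all positions ever visited, so G F ¬waiting holds.

Satisfied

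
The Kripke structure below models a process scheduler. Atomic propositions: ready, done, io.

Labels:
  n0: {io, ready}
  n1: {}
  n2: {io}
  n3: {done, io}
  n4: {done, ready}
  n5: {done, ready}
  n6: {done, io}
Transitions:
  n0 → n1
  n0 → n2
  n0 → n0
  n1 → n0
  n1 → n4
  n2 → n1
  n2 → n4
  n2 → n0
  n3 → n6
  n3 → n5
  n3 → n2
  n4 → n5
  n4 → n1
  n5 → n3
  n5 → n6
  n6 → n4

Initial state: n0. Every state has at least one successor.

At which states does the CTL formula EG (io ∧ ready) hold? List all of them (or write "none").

{n0}

States satisfying io ∧ ready: {n0}.
States satisfying EG (io ∧ ready): {n0}.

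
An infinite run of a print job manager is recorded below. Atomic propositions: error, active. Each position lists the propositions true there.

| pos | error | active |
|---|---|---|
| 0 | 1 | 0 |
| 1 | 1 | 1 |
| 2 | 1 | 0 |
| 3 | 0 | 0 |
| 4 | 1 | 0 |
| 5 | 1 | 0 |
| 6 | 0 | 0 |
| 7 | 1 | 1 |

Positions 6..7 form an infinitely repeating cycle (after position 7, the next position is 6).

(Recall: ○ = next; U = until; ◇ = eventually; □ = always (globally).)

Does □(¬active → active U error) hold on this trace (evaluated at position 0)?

No

¬active → active U error must hold at every position from 0 onward. It fails at position 3, so □(¬active → active U error) is false.
Positions where ¬active holds: 0, 2, 3, 4, 5, 6.
Check active U error at each: 0→ok, 2→ok, 3→fails, 4→ok, 5→ok, 6→fails.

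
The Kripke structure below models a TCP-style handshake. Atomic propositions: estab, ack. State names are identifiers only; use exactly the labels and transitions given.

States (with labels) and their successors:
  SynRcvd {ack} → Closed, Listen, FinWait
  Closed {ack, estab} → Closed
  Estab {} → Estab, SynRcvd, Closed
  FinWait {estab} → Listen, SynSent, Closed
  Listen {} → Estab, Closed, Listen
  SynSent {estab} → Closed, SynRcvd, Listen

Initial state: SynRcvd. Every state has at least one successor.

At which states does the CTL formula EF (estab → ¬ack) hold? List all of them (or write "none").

{SynRcvd, Estab, FinWait, Listen, SynSent}

States satisfying estab → ¬ack: {SynRcvd, Estab, FinWait, Listen, SynSent}.
States satisfying EF (estab → ¬ack): {SynRcvd, Estab, FinWait, Listen, SynSent}.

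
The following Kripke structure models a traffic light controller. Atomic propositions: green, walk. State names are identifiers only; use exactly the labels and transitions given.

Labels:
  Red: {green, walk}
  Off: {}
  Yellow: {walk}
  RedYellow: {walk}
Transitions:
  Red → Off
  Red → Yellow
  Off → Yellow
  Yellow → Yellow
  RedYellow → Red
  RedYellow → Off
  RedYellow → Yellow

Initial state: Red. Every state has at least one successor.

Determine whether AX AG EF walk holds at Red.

Satisfied

States satisfying AG EF walk: {Red, Off, Yellow, RedYellow}.
States satisfying AX AG EF walk: {Red, Off, Yellow, RedYellow}.
Red ∈ Sat(AX AG EF walk).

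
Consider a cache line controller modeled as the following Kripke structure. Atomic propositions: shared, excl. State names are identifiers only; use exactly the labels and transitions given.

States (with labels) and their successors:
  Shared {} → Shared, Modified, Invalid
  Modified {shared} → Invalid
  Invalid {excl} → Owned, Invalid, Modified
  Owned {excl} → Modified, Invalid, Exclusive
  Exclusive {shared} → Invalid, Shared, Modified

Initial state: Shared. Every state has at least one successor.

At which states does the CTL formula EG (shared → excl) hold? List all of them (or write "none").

States satisfying shared → excl: {Shared, Invalid, Owned}.
States satisfying EG (shared → excl): {Shared, Invalid, Owned}.

{Shared, Invalid, Owned}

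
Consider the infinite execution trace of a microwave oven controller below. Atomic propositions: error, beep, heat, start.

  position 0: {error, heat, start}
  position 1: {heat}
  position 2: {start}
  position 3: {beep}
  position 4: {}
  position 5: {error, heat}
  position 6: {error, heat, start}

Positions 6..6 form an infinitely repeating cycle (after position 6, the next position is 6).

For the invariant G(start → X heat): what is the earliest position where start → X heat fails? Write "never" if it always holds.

Check start → X heat at each position in order: 0 ✓, 1 ✓.
At position 2 the labels are {start} and the next position 3 has {beep}, so start → X heat is false there. This is the first violation.

2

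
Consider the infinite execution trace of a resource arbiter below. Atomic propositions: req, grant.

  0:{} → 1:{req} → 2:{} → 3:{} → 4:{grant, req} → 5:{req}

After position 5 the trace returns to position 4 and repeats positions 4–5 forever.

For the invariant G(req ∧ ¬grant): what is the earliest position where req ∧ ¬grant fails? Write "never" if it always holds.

0

At position 0 the labels are {}, so req ∧ ¬grant is false there. This is the first violation.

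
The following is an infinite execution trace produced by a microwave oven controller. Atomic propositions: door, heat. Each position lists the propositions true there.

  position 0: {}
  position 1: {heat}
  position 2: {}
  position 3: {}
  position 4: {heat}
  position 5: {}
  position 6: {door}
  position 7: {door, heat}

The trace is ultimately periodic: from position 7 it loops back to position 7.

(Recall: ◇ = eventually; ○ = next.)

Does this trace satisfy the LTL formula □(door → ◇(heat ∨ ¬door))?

Yes

door → ◇(heat ∨ ¬door) holds at every position 0..7, and those are all positions ever visited, so □(door → ◇(heat ∨ ¬door)) holds.
Positions where door holds: 6, 7.
Check ◇(heat ∨ ¬door) at each: 6→ok, 7→ok.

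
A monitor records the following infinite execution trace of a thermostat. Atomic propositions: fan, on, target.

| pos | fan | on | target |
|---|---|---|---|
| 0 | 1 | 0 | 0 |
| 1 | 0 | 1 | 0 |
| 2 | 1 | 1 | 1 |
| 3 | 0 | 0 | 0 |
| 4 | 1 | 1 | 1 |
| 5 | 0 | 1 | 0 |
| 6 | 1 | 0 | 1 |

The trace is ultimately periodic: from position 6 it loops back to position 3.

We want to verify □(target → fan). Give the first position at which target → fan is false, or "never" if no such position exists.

never

target → fan holds at every position 0..6, and those are all the positions the trace ever visits, so the invariant □(target → fan) is never violated.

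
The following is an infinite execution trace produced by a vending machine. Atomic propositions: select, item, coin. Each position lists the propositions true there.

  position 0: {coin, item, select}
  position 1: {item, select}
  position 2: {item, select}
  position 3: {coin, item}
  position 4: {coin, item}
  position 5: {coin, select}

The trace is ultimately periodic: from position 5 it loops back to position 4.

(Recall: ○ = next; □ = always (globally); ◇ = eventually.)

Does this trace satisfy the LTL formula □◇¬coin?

◇¬coin must hold at every position from 0 onward. It fails at position 3, so □◇¬coin is false.

No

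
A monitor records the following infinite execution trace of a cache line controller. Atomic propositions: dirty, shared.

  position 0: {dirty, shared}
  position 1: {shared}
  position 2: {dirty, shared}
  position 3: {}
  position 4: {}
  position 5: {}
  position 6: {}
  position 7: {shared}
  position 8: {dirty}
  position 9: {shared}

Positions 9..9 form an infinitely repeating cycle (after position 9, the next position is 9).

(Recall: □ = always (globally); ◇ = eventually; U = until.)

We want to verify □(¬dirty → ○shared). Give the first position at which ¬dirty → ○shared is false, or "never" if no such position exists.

3

Check ¬dirty → ○shared at each position in order: 0 ✓, 1 ✓, 2 ✓.
At position 3 the labels are {} and the next position 4 has {}, so ¬dirty → ○shared is false there. This is the first violation.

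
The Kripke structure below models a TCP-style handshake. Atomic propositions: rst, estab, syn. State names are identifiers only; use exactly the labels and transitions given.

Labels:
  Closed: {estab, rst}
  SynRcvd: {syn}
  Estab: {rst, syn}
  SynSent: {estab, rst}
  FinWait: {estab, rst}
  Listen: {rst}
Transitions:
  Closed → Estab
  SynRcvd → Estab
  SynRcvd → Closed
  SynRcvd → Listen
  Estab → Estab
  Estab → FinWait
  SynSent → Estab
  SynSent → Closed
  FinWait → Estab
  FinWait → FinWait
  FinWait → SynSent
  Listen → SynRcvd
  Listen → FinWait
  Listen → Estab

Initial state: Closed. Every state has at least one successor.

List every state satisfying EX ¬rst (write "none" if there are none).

{Listen}

States satisfying ¬rst: {SynRcvd}.
States satisfying EX ¬rst: {Listen}.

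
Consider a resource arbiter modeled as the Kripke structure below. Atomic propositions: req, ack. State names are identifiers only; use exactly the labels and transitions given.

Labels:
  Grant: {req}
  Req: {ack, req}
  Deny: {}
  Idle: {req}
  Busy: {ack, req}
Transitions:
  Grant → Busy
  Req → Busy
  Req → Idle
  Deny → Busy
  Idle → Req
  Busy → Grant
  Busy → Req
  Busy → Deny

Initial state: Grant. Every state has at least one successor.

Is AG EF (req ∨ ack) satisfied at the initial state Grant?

Yes

States satisfying EF (req ∨ ack): {Grant, Req, Deny, Idle, Busy}.
States satisfying AG EF (req ∨ ack): {Grant, Req, Deny, Idle, Busy}.
Every state reachable from Grant satisfies EF (req ∨ ack).
Grant ∈ Sat(AG EF (req ∨ ack)).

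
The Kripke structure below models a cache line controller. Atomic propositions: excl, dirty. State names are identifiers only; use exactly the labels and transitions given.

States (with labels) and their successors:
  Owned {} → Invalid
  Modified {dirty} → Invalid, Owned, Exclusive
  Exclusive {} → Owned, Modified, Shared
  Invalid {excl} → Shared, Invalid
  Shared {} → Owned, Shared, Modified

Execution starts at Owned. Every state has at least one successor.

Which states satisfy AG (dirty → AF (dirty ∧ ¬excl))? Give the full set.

States satisfying dirty → AF (dirty ∧ ¬excl): {Owned, Modified, Exclusive, Invalid, Shared}.
States satisfying AG (dirty → AF (dirty ∧ ¬excl)): {Owned, Modified, Exclusive, Invalid, Shared}.

{Owned, Modified, Exclusive, Invalid, Shared}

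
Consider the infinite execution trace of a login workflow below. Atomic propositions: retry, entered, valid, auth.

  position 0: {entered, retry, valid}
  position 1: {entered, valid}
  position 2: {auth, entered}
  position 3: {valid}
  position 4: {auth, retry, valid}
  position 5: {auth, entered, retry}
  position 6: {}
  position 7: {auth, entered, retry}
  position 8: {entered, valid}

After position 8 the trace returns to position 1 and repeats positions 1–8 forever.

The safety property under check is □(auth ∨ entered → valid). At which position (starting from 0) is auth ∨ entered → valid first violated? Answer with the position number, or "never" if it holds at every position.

2

Check auth ∨ entered → valid at each position in order: 0 ✓, 1 ✓.
At position 2 the labels are {auth, entered}, so auth ∨ entered → valid is false there. This is the first violation.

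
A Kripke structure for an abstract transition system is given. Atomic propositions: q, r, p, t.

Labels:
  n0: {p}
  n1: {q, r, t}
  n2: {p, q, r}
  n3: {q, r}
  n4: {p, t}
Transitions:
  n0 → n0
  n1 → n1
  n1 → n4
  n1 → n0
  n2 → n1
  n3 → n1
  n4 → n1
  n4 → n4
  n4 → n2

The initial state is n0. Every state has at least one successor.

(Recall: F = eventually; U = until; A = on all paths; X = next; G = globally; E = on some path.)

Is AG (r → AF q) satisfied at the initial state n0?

States satisfying r → AF q: {n0, n1, n2, n3, n4}.
States satisfying AG (r → AF q): {n0, n1, n2, n3, n4}.
Every state reachable from n0 satisfies r → AF q.
n0 ∈ Sat(AG (r → AF q)).

Satisfied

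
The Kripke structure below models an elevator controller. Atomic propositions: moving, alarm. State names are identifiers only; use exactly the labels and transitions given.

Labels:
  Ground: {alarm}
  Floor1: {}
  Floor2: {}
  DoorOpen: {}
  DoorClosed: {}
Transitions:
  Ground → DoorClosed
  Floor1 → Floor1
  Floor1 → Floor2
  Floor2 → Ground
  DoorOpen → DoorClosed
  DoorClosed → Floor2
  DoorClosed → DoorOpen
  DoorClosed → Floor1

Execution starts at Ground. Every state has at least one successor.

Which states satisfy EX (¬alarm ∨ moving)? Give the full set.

States satisfying ¬alarm ∨ moving: {Floor1, Floor2, DoorOpen, DoorClosed}.
States satisfying EX (¬alarm ∨ moving): {Ground, Floor1, DoorOpen, DoorClosed}.

{Ground, Floor1, DoorOpen, DoorClosed}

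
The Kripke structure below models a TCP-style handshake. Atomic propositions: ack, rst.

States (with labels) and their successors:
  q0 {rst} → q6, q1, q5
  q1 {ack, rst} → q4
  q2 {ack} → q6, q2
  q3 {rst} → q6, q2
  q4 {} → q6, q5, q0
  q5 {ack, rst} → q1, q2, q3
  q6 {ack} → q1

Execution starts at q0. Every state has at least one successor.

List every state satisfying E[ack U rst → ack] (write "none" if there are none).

States satisfying ack: {q1, q2, q5, q6}.
States satisfying rst → ack: {q1, q2, q4, q5, q6}.
States satisfying E[ack U rst → ack]: {q1, q2, q4, q5, q6}.

{q1, q2, q4, q5, q6}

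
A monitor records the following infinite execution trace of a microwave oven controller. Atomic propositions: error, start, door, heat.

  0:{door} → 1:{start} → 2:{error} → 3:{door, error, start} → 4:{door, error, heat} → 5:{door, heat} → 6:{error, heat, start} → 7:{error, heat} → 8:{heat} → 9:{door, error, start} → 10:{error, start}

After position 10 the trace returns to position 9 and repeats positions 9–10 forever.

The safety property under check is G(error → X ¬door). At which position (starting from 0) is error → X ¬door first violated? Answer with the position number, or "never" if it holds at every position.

Check error → X ¬door at each position in order: 0 ✓, 1 ✓.
At position 2 the labels are {error} and the next position 3 has {door, error, start}, so error → X ¬door is false there. This is the first violation.

2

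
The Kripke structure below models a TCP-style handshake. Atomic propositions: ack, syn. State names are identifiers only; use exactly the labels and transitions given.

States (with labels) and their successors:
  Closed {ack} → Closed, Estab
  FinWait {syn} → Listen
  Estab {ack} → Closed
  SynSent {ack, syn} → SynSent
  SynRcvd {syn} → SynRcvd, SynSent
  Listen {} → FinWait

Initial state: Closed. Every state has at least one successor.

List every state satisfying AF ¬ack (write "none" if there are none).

{FinWait, SynRcvd, Listen}

States satisfying ¬ack: {FinWait, SynRcvd, Listen}.
States satisfying AF ¬ack: {FinWait, SynRcvd, Listen}.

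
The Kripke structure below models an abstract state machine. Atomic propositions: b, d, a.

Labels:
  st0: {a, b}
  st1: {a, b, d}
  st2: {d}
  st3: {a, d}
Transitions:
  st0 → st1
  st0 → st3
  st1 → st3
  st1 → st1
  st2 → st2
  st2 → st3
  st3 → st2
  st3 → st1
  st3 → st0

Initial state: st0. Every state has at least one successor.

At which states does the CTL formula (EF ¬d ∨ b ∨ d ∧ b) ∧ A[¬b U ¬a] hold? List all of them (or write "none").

States satisfying ¬d: {st0}.
States satisfying EF ¬d: {st0, st1, st2, st3}.
States satisfying d ∧ b: {st1}.
States satisfying b ∨ d ∧ b: {st0, st1}.
States satisfying EF ¬d ∨ b ∨ d ∧ b: {st0, st1, st2, st3}.
States satisfying ¬b: {st2, st3}.
States satisfying ¬a: {st2}.
States satisfying A[¬b U ¬a]: {st2}.
States satisfying (EF ¬d ∨ b ∨ d ∧ b) ∧ A[¬b U ¬a]: {st2}.

{st2}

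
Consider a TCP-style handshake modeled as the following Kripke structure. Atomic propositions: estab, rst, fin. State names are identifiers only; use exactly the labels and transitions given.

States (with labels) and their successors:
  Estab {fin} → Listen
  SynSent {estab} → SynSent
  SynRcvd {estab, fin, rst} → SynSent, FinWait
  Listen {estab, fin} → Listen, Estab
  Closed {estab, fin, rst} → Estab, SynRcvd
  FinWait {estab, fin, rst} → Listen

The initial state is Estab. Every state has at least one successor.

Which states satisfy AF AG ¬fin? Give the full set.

{SynSent}

States satisfying AG ¬fin: {SynSent}.
States satisfying AF AG ¬fin: {SynSent}.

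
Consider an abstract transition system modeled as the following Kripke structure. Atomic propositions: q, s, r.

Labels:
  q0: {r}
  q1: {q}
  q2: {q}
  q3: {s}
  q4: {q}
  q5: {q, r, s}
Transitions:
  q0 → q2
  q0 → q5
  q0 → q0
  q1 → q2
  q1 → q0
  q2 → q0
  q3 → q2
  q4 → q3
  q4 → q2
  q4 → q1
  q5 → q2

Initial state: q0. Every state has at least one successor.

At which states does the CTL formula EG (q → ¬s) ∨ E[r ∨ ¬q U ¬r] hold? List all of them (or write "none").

{q0, q1, q2, q3, q4, q5}

States satisfying q → ¬s: {q0, q1, q2, q3, q4}.
States satisfying EG (q → ¬s): {q0, q1, q2, q3, q4}.
States satisfying r ∨ ¬q: {q0, q3, q5}.
States satisfying ¬r: {q1, q2, q3, q4}.
States satisfying E[r ∨ ¬q U ¬r]: {q0, q1, q2, q3, q4, q5}.
States satisfying EG (q → ¬s) ∨ E[r ∨ ¬q U ¬r]: {q0, q1, q2, q3, q4, q5}.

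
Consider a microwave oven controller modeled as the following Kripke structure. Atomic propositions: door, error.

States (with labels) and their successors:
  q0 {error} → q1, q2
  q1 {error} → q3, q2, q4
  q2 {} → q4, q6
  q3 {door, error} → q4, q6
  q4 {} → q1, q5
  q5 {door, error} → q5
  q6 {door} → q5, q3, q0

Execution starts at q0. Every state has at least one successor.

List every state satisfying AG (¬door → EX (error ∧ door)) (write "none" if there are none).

States satisfying ¬door → EX (error ∧ door): {q1, q3, q4, q5, q6}.
States satisfying AG (¬door → EX (error ∧ door)): {q5}.

{q5}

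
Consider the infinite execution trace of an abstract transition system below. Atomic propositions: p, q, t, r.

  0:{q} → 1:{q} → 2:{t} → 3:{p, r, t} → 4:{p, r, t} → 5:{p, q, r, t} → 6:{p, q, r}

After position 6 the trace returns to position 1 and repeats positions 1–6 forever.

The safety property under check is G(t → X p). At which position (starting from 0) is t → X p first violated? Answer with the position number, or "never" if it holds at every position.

never

t → X p holds at every position 0..6, and those are all the positions the trace ever visits, so the invariant G(t → X p) is never violated.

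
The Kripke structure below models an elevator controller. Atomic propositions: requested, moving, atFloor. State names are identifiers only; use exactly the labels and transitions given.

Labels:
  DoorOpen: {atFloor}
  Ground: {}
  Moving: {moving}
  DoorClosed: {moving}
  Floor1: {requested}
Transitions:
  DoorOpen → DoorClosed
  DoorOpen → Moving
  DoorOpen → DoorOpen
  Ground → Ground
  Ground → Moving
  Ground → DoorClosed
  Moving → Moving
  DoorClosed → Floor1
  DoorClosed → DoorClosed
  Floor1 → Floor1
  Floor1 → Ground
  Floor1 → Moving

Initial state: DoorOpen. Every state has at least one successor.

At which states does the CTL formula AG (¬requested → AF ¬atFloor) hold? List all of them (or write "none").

{Ground, Moving, DoorClosed, Floor1}

States satisfying ¬requested → AF ¬atFloor: {Ground, Moving, DoorClosed, Floor1}.
States satisfying AG (¬requested → AF ¬atFloor): {Ground, Moving, DoorClosed, Floor1}.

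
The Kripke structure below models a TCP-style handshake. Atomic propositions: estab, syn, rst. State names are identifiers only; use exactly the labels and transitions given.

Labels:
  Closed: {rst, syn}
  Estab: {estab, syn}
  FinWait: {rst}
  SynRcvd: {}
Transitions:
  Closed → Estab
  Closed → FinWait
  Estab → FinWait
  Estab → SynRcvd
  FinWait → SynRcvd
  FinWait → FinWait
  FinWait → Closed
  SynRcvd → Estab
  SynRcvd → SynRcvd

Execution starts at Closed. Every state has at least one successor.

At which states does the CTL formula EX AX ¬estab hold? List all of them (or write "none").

States satisfying AX ¬estab: {Estab, FinWait}.
States satisfying EX AX ¬estab: {Closed, Estab, FinWait, SynRcvd}.

{Closed, Estab, FinWait, SynRcvd}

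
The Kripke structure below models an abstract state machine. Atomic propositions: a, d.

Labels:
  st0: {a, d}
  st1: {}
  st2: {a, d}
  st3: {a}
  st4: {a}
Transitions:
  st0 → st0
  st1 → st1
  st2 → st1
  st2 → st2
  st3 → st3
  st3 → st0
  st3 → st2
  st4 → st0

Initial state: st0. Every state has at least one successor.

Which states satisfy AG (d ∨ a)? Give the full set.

States satisfying d ∨ a: {st0, st2, st3, st4}.
States satisfying AG (d ∨ a): {st0, st4}.

{st0, st4}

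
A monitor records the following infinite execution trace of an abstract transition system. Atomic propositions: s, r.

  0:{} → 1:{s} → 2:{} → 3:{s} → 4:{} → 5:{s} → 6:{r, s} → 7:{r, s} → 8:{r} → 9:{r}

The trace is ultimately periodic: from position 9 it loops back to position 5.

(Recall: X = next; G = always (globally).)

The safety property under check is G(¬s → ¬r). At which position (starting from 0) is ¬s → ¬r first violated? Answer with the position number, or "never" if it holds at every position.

Check ¬s → ¬r at each position in order: 0 ✓, 1 ✓, 2 ✓, 3 ✓, 4 ✓, 5 ✓, 6 ✓, 7 ✓.
At position 8 the labels are {r}, so ¬s → ¬r is false there. This is the first violation.

8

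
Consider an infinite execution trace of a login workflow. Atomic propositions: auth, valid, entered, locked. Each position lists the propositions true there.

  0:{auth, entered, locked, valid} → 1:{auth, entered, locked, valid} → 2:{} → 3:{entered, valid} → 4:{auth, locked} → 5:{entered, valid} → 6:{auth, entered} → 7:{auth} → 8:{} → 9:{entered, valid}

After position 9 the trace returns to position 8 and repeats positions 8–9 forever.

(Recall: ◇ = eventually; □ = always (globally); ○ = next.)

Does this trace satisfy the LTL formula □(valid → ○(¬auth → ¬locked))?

valid → ○(¬auth → ¬locked) holds at every position 0..9, and those are all positions ever visited, so □(valid → ○(¬auth → ¬locked)) holds.
Positions where valid holds: 0, 1, 3, 5, 9.
Check ○(¬auth → ¬locked) at each: 0→ok, 1→ok, 3→ok, 5→ok, 9→ok.

Holds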